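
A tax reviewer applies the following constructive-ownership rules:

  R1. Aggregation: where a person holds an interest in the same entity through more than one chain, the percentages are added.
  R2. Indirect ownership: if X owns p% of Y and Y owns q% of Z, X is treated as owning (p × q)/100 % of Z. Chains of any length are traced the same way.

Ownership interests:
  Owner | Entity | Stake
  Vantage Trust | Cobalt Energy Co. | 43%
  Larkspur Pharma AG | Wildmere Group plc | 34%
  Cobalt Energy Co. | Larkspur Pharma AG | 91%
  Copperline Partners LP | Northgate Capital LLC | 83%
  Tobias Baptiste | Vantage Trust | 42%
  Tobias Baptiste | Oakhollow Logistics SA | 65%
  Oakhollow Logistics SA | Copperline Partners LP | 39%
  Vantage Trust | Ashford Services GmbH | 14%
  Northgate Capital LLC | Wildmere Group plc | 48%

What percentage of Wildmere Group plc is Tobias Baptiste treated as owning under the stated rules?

Chain via Oakhollow Logistics SA → Copperline Partners LP → Northgate Capital LLC (R2): 65% × 39% × 83% × 48% = 10.09944% of Wildmere Group plc.
Chain via Vantage Trust → Cobalt Energy Co. → Larkspur Pharma AG (R2): 42% × 43% × 91% × 34% = 5.587764% of Wildmere Group plc.
Aggregating (R1): 10.09944% + 5.587764% = 15.687204%.

15.687204%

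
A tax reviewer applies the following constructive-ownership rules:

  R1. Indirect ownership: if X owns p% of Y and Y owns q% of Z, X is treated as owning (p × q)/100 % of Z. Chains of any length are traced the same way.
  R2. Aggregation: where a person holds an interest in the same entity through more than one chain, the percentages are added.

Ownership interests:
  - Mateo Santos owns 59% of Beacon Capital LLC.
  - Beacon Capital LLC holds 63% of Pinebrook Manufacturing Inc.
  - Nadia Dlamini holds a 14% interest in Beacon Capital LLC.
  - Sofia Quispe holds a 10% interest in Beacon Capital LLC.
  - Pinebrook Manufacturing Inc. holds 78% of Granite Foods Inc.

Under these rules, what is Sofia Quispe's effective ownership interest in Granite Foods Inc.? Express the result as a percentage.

4.914%

Chain via Beacon Capital LLC → Pinebrook Manufacturing Inc. (R1): 10% × 63% × 78% = 4.914% of Granite Foods Inc.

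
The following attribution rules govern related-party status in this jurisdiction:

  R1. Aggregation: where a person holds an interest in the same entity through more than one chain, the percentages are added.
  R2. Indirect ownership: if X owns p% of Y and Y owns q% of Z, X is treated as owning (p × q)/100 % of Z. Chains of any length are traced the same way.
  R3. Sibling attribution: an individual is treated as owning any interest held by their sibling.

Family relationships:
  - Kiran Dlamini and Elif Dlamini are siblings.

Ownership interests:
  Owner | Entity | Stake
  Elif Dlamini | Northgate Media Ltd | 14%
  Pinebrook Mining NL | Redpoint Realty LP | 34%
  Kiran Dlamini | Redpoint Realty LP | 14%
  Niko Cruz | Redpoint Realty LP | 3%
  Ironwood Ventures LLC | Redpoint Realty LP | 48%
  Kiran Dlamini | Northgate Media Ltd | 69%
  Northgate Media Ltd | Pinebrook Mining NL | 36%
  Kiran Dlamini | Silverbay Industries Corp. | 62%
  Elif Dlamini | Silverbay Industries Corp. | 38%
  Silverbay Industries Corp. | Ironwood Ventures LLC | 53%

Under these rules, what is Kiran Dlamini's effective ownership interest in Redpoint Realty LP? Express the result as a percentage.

49.5992%

By sibling attribution (R3), Kiran Dlamini is treated as also owning Elif Dlamini's interest in Northgate Media Ltd, giving 69% + 14% = 83%.
By sibling attribution (R3), Kiran Dlamini is treated as also owning Elif Dlamini's interest in Silverbay Industries Corp, giving 62% + 38% = 100%.
Chain via Northgate Media Ltd → Pinebrook Mining NL (R2): 83% × 36% × 34% = 10.1592% of Redpoint Realty LP.
Chain via Silverbay Industries Corp. → Ironwood Ventures LLC (R2): 100% × 53% × 48% = 25.44% of Redpoint Realty LP.
Direct interest in Redpoint Realty LP: 14%.
Aggregating (R1): 10.1592% + 25.44% + 14% = 49.5992%.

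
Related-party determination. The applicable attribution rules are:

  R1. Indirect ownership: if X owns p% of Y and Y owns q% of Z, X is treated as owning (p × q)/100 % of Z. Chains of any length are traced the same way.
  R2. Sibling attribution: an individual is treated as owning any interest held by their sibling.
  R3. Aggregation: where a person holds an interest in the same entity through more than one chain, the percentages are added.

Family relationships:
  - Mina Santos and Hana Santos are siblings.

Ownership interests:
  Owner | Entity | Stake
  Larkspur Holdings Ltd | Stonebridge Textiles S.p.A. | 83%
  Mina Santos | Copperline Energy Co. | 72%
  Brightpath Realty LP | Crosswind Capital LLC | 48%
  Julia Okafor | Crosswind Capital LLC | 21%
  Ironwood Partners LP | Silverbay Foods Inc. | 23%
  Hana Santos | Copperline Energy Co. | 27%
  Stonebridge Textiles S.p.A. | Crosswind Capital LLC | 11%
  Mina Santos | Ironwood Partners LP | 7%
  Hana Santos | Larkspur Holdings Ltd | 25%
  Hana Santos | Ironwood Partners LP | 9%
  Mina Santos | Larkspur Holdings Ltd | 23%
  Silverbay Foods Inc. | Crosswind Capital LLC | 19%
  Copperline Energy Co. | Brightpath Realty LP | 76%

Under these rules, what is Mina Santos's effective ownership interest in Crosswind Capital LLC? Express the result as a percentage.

By sibling attribution (R2), Mina Santos is treated as also owning Hana Santos's interest in Ironwood Partners LP, giving 7% + 9% = 16%.
By sibling attribution (R2), Mina Santos is treated as also owning Hana Santos's interest in Larkspur Holdings Ltd, giving 23% + 25% = 48%.
By sibling attribution (R2), Mina Santos is treated as also owning Hana Santos's interest in Copperline Energy Co, giving 72% + 27% = 99%.
Chain via Ironwood Partners LP → Silverbay Foods Inc. (R1): 16% × 23% × 19% = 0.6992% of Crosswind Capital LLC.
Chain via Larkspur Holdings Ltd → Stonebridge Textiles S.p.A. (R1): 48% × 83% × 11% = 4.3824% of Crosswind Capital LLC.
Chain via Copperline Energy Co. → Brightpath Realty LP (R1): 99% × 76% × 48% = 36.1152% of Crosswind Capital LLC.
Aggregating (R3): 0.6992% + 4.3824% + 36.1152% = 41.1968%.

41.1968%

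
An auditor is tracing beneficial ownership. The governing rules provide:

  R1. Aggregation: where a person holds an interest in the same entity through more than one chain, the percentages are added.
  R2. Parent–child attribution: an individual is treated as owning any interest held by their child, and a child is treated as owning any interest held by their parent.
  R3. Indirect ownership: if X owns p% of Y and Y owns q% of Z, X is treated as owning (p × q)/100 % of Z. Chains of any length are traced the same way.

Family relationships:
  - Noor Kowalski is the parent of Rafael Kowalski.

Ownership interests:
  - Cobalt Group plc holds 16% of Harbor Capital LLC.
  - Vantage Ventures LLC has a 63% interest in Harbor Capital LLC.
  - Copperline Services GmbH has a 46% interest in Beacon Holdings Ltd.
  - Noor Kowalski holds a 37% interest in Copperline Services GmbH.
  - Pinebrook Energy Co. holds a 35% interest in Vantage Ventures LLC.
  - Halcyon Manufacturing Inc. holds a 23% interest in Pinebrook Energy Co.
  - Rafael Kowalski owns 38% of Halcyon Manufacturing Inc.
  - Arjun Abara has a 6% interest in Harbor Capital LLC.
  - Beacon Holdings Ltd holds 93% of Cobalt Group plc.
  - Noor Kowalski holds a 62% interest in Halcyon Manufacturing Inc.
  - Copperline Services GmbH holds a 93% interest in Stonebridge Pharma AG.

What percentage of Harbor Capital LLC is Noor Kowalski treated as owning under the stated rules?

7.604076%

By parent–child attribution (R2), Noor Kowalski is treated as also owning Rafael Kowalski's interest in Halcyon Manufacturing Inc, giving 62% + 38% = 100%.
Chain via Halcyon Manufacturing Inc. → Pinebrook Energy Co. → Vantage Ventures LLC (R3): 100% × 23% × 35% × 63% = 5.0715% of Harbor Capital LLC.
Chain via Copperline Services GmbH → Beacon Holdings Ltd → Cobalt Group plc (R3): 37% × 46% × 93% × 16% = 2.532576% of Harbor Capital LLC.
Aggregating (R1): 5.0715% + 2.532576% = 7.604076%.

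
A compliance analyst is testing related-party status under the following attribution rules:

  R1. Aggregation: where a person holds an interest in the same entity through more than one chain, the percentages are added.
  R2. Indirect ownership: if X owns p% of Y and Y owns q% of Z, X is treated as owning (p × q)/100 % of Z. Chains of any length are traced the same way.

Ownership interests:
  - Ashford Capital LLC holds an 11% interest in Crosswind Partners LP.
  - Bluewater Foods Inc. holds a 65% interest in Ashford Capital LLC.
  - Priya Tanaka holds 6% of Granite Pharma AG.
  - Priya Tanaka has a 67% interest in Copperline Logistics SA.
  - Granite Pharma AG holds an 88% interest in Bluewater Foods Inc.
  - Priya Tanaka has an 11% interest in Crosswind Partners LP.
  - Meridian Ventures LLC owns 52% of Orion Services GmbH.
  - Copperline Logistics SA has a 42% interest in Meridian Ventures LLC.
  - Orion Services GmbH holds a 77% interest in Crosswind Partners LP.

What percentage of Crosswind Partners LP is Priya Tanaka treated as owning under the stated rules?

22.644776%

Chain via Copperline Logistics SA → Meridian Ventures LLC → Orion Services GmbH (R2): 67% × 42% × 52% × 77% = 11.267256% of Crosswind Partners LP.
Chain via Granite Pharma AG → Bluewater Foods Inc. → Ashford Capital LLC (R2): 6% × 88% × 65% × 11% = 0.37752% of Crosswind Partners LP.
Direct interest in Crosswind Partners LP: 11%.
Aggregating (R1): 11.267256% + 0.37752% + 11% = 22.644776%.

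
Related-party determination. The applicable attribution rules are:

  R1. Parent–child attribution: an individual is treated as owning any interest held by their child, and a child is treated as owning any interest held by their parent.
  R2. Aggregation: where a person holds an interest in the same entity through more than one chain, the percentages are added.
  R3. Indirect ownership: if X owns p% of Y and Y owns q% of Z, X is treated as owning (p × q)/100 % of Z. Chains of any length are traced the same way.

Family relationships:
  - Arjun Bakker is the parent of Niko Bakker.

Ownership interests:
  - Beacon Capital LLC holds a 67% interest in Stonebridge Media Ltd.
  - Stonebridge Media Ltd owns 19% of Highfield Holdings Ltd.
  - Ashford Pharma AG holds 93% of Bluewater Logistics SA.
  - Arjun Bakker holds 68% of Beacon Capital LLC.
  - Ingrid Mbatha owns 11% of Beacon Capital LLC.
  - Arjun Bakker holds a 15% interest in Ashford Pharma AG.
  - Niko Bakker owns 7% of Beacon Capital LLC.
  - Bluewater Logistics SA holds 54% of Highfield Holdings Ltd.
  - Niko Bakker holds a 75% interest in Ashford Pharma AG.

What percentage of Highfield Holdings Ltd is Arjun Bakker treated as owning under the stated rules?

54.7455%

By parent–child attribution (R1), Arjun Bakker is treated as also owning Niko Bakker's interest in Ashford Pharma AG, giving 15% + 75% = 90%.
By parent–child attribution (R1), Arjun Bakker is treated as also owning Niko Bakker's interest in Beacon Capital LLC, giving 68% + 7% = 75%.
Chain via Ashford Pharma AG → Bluewater Logistics SA (R3): 90% × 93% × 54% = 45.198% of Highfield Holdings Ltd.
Chain via Beacon Capital LLC → Stonebridge Media Ltd (R3): 75% × 67% × 19% = 9.5475% of Highfield Holdings Ltd.
Aggregating (R2): 45.198% + 9.5475% = 54.7455%.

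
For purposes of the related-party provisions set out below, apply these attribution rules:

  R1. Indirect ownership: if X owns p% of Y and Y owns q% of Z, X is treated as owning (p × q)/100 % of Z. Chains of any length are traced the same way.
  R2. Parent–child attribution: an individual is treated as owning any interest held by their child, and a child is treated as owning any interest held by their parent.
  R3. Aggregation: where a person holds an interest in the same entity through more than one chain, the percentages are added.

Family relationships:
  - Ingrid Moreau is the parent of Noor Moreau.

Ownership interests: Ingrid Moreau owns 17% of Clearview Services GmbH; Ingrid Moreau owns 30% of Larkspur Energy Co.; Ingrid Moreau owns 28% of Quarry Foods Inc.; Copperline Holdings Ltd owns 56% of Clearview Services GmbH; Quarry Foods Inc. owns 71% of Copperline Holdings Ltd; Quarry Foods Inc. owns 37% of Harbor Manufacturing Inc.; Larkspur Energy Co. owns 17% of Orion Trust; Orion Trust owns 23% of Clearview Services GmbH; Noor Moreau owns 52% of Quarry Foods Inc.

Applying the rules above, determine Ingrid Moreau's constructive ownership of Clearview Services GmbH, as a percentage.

By parent–child attribution (R2), Ingrid Moreau is treated as also owning Noor Moreau's interest in Quarry Foods Inc, giving 28% + 52% = 80%.
Chain via Quarry Foods Inc. → Copperline Holdings Ltd (R1): 80% × 71% × 56% = 31.808% of Clearview Services GmbH.
Chain via Larkspur Energy Co. → Orion Trust (R1): 30% × 17% × 23% = 1.173% of Clearview Services GmbH.
Direct interest in Clearview Services GmbH: 17%.
Aggregating (R3): 31.808% + 1.173% + 17% = 49.981%.

49.981%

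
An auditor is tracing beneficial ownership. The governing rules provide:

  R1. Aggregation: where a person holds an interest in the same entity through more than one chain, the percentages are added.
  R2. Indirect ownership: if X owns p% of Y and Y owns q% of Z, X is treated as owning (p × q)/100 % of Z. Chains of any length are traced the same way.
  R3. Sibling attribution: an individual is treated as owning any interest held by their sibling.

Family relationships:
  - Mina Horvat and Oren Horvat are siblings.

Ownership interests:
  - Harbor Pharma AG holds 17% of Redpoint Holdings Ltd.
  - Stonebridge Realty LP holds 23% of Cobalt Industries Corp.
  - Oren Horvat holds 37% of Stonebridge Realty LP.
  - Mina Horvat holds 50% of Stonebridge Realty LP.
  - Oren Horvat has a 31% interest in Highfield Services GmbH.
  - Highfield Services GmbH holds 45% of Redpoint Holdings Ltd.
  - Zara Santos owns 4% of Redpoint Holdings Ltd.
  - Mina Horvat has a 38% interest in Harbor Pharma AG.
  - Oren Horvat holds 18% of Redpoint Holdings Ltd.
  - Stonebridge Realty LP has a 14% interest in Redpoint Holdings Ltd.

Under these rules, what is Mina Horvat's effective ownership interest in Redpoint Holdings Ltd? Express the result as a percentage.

By sibling attribution (R3), Mina Horvat is treated as also owning Oren Horvat's interest in Stonebridge Realty LP, giving 50% + 37% = 87%.
By sibling attribution (R3), Mina Horvat is treated as owning Oren Horvat's 31% interest in Highfield Services GmbH.
By sibling attribution (R3), Mina Horvat is treated as owning Oren Horvat's 18% interest in Redpoint Holdings Ltd.
Chain via Stonebridge Realty LP (R2): 87% × 14% = 12.18% of Redpoint Holdings Ltd.
Chain via Harbor Pharma AG (R2): 38% × 17% = 6.46% of Redpoint Holdings Ltd.
Chain via Highfield Services GmbH (R2): 31% × 45% = 13.95% of Redpoint Holdings Ltd.
Direct interest in Redpoint Holdings Ltd: 18%.
Aggregating (R1): 12.18% + 6.46% + 13.95% + 18% = 50.59%.

50.59%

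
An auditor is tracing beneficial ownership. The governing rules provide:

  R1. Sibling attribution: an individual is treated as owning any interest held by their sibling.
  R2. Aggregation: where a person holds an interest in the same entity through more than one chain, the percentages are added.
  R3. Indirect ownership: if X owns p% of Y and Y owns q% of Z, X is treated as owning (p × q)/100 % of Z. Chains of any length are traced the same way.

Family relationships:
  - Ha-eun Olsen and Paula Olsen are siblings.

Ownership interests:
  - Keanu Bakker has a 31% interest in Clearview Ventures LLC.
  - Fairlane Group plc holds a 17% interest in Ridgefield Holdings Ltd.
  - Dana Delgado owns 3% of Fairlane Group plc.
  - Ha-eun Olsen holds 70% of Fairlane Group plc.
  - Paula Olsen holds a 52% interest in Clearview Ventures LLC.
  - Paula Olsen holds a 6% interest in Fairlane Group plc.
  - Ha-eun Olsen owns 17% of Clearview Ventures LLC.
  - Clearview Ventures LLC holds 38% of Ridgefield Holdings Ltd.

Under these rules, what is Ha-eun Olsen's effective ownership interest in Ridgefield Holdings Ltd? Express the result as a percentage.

By sibling attribution (R1), Ha-eun Olsen is treated as also owning Paula Olsen's interest in Clearview Ventures LLC, giving 17% + 52% = 69%.
By sibling attribution (R1), Ha-eun Olsen is treated as also owning Paula Olsen's interest in Fairlane Group plc, giving 70% + 6% = 76%.
Chain via Clearview Ventures LLC (R3): 69% × 38% = 26.22% of Ridgefield Holdings Ltd.
Chain via Fairlane Group plc (R3): 76% × 17% = 12.92% of Ridgefield Holdings Ltd.
Aggregating (R2): 26.22% + 12.92% = 39.14%.

39.14%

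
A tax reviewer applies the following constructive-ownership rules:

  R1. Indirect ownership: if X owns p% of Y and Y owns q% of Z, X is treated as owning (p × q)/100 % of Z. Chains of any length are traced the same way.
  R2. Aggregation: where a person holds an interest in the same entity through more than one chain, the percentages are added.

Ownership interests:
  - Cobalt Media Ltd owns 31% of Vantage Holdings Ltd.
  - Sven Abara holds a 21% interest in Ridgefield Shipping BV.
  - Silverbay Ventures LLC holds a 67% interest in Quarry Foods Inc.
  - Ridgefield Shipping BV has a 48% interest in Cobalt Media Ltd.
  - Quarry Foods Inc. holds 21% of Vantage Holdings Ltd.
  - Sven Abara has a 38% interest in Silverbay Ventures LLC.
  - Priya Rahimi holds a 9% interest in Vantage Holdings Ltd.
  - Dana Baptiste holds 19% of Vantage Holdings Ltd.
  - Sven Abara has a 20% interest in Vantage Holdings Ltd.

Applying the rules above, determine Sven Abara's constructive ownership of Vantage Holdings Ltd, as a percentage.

Chain via Ridgefield Shipping BV → Cobalt Media Ltd (R1): 21% × 48% × 31% = 3.1248% of Vantage Holdings Ltd.
Chain via Silverbay Ventures LLC → Quarry Foods Inc. (R1): 38% × 67% × 21% = 5.3466% of Vantage Holdings Ltd.
Direct interest in Vantage Holdings Ltd: 20%.
Aggregating (R2): 3.1248% + 5.3466% + 20% = 28.4714%.

28.4714%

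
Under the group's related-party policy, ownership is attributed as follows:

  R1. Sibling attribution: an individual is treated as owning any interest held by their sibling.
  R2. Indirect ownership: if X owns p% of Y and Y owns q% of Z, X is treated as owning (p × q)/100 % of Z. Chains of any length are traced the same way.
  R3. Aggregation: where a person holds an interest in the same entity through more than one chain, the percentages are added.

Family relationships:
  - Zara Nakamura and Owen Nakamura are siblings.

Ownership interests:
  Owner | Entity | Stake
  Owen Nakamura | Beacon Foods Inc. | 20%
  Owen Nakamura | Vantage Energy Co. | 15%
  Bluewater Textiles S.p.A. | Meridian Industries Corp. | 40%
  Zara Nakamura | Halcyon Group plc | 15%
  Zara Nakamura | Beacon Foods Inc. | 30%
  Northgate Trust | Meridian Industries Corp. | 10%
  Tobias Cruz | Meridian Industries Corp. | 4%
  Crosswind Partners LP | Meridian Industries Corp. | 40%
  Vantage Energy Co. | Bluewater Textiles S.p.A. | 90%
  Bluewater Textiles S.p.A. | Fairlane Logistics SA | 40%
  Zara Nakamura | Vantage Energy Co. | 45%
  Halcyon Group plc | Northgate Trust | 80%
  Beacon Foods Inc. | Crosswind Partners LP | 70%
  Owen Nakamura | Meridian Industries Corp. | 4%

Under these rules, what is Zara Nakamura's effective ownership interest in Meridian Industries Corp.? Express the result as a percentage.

40.8%

By sibling attribution (R1), Zara Nakamura is treated as also owning Owen Nakamura's interest in Vantage Energy Co, giving 45% + 15% = 60%.
By sibling attribution (R1), Zara Nakamura is treated as also owning Owen Nakamura's interest in Beacon Foods Inc, giving 30% + 20% = 50%.
By sibling attribution (R1), Zara Nakamura is treated as owning Owen Nakamura's 4% interest in Meridian Industries Corp.
Chain via Vantage Energy Co. → Bluewater Textiles S.p.A. (R2): 60% × 90% × 40% = 21.6% of Meridian Industries Corp.
Chain via Beacon Foods Inc. → Crosswind Partners LP (R2): 50% × 70% × 40% = 14% of Meridian Industries Corp.
Chain via Halcyon Group plc → Northgate Trust (R2): 15% × 80% × 10% = 1.2% of Meridian Industries Corp.
Direct interest in Meridian Industries Corp: 4%.
Aggregating (R3): 21.6% + 14% + 1.2% + 4% = 40.8%.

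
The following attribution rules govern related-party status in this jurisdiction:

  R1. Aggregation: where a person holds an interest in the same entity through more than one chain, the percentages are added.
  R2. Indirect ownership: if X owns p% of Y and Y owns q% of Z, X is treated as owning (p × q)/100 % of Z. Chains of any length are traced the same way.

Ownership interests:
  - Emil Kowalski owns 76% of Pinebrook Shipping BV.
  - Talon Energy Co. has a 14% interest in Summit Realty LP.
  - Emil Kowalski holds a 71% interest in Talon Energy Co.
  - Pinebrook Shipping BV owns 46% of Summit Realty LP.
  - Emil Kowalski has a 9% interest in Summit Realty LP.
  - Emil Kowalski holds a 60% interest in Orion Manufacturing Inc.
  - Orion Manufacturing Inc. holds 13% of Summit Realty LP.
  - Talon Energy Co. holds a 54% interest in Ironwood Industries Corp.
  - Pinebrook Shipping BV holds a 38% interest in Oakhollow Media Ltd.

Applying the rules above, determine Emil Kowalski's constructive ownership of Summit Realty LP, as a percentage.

Chain via Orion Manufacturing Inc. (R2): 60% × 13% = 7.8% of Summit Realty LP.
Chain via Pinebrook Shipping BV (R2): 76% × 46% = 34.96% of Summit Realty LP.
Chain via Talon Energy Co. (R2): 71% × 14% = 9.94% of Summit Realty LP.
Direct interest in Summit Realty LP: 9%.
Aggregating (R1): 7.8% + 34.96% + 9.94% + 9% = 61.7%.

61.7%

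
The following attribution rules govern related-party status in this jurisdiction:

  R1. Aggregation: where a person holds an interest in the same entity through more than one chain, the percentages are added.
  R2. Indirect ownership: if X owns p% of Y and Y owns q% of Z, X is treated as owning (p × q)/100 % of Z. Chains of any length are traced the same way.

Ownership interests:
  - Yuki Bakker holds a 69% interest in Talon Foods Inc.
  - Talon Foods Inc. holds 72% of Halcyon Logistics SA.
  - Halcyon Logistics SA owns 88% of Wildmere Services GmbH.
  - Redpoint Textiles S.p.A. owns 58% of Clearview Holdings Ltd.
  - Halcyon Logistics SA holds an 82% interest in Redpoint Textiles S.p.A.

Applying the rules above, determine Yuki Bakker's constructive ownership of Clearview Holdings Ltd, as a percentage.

23.627808%

Chain via Talon Foods Inc. → Halcyon Logistics SA → Redpoint Textiles S.p.A. (R2): 69% × 72% × 82% × 58% = 23.627808% of Clearview Holdings Ltd.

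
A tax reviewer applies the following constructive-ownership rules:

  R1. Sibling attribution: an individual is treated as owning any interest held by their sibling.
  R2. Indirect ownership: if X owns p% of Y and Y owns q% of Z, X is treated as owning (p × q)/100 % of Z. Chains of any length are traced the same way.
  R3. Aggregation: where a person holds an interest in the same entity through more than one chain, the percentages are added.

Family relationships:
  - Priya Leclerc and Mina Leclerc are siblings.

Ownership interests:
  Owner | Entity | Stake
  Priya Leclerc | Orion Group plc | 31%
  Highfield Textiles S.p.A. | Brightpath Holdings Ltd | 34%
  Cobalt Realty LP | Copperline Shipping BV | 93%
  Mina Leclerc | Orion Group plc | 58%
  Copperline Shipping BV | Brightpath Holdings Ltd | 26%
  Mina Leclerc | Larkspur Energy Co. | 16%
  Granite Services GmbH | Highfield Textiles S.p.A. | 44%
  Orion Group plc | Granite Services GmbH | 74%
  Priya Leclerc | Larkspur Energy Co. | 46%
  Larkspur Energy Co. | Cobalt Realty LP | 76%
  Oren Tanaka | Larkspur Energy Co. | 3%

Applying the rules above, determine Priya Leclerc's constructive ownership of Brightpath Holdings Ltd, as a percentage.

21.246272%

By sibling attribution (R1), Priya Leclerc is treated as also owning Mina Leclerc's interest in Larkspur Energy Co, giving 46% + 16% = 62%.
By sibling attribution (R1), Priya Leclerc is treated as also owning Mina Leclerc's interest in Orion Group plc, giving 31% + 58% = 89%.
Chain via Larkspur Energy Co. → Cobalt Realty LP → Copperline Shipping BV (R2): 62% × 76% × 93% × 26% = 11.393616% of Brightpath Holdings Ltd.
Chain via Orion Group plc → Granite Services GmbH → Highfield Textiles S.p.A. (R2): 89% × 74% × 44% × 34% = 9.852656% of Brightpath Holdings Ltd.
Aggregating (R3): 11.393616% + 9.852656% = 21.246272%.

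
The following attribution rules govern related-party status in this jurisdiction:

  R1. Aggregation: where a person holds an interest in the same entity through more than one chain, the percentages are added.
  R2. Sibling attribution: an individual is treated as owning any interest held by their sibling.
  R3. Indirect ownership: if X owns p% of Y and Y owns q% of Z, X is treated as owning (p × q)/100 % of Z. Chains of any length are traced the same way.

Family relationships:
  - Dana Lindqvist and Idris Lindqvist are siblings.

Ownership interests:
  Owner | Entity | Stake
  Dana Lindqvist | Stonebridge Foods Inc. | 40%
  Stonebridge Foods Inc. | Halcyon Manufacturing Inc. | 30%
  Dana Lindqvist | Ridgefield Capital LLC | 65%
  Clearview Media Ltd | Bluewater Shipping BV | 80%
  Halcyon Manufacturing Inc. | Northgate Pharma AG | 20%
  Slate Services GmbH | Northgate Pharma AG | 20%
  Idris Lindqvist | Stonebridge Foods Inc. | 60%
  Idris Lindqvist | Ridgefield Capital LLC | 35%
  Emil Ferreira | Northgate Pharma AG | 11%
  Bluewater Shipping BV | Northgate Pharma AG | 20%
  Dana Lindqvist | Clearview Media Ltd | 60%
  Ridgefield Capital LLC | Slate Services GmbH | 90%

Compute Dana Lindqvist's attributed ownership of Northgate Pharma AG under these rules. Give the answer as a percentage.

33.6%

By sibling attribution (R2), Dana Lindqvist is treated as also owning Idris Lindqvist's interest in Stonebridge Foods Inc, giving 40% + 60% = 100%.
By sibling attribution (R2), Dana Lindqvist is treated as also owning Idris Lindqvist's interest in Ridgefield Capital LLC, giving 65% + 35% = 100%.
Chain via Clearview Media Ltd → Bluewater Shipping BV (R3): 60% × 80% × 20% = 9.6% of Northgate Pharma AG.
Chain via Stonebridge Foods Inc. → Halcyon Manufacturing Inc. (R3): 100% × 30% × 20% = 6% of Northgate Pharma AG.
Chain via Ridgefield Capital LLC → Slate Services GmbH (R3): 100% × 90% × 20% = 18% of Northgate Pharma AG.
Aggregating (R1): 9.6% + 6% + 18% = 33.6%.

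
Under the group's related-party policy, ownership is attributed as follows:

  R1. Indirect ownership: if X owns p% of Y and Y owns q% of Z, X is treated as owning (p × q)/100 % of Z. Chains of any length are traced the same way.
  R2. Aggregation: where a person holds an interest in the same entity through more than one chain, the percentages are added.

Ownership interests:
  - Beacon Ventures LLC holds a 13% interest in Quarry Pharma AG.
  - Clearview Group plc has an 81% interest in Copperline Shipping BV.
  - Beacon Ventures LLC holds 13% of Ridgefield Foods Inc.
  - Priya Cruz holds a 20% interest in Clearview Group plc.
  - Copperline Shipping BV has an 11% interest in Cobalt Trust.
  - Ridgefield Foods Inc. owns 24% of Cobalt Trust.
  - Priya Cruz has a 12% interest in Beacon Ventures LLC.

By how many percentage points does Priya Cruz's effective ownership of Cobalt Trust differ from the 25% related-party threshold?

Chain via Beacon Ventures LLC → Ridgefield Foods Inc. (R1): 12% × 13% × 24% = 0.3744% of Cobalt Trust.
Chain via Clearview Group plc → Copperline Shipping BV (R1): 20% × 81% × 11% = 1.782% of Cobalt Trust.
Aggregating (R2): 0.3744% + 1.782% = 2.1564%.
2.1564% falls short of the 25% threshold by 22.8436 percentage points.

22.8436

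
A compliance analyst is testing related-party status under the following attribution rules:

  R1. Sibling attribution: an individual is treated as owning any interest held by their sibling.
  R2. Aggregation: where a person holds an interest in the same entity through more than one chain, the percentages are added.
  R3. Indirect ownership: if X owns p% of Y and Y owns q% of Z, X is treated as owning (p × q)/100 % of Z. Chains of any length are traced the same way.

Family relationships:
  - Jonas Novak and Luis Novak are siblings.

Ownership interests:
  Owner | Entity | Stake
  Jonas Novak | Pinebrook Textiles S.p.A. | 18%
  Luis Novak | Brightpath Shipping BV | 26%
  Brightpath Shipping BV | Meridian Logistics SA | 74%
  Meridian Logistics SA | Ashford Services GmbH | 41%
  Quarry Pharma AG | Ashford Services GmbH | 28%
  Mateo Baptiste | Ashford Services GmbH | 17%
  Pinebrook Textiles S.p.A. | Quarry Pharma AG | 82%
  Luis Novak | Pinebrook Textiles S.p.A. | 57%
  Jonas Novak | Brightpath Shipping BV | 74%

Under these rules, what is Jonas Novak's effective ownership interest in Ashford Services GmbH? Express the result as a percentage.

47.56%

By sibling attribution (R1), Jonas Novak is treated as also owning Luis Novak's interest in Brightpath Shipping BV, giving 74% + 26% = 100%.
By sibling attribution (R1), Jonas Novak is treated as also owning Luis Novak's interest in Pinebrook Textiles S.p.A, giving 18% + 57% = 75%.
Chain via Brightpath Shipping BV → Meridian Logistics SA (R3): 100% × 74% × 41% = 30.34% of Ashford Services GmbH.
Chain via Pinebrook Textiles S.p.A. → Quarry Pharma AG (R3): 75% × 82% × 28% = 17.22% of Ashford Services GmbH.
Aggregating (R2): 30.34% + 17.22% = 47.56%.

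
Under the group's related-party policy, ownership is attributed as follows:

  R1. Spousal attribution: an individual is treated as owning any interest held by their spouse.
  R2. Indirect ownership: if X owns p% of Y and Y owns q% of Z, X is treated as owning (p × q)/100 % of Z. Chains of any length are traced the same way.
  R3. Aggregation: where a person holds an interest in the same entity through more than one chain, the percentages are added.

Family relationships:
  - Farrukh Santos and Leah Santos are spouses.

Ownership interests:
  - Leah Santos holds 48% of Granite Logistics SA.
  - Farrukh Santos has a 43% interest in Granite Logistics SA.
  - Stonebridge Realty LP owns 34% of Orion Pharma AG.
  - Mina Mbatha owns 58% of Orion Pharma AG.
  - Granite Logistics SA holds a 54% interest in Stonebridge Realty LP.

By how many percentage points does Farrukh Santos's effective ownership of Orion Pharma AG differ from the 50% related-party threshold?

By spousal attribution (R1), Farrukh Santos is treated as also owning Leah Santos's interest in Granite Logistics SA, giving 43% + 48% = 91%.
Chain via Granite Logistics SA → Stonebridge Realty LP (R2): 91% × 54% × 34% = 16.7076% of Orion Pharma AG.
16.7076% falls short of the 50% threshold by 33.2924 percentage points.

33.2924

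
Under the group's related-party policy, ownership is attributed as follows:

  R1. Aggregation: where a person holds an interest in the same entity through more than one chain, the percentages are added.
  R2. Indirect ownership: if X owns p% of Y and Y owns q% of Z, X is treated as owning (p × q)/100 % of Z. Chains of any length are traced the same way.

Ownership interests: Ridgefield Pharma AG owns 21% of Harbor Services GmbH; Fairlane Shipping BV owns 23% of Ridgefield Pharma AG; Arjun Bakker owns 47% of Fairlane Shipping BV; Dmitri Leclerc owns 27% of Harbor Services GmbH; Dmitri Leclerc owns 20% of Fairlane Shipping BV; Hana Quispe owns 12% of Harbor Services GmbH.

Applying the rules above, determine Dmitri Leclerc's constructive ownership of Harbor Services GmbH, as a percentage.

27.966%

Chain via Fairlane Shipping BV → Ridgefield Pharma AG (R2): 20% × 23% × 21% = 0.966% of Harbor Services GmbH.
Direct interest in Harbor Services GmbH: 27%.
Aggregating (R1): 0.966% + 27% = 27.966%.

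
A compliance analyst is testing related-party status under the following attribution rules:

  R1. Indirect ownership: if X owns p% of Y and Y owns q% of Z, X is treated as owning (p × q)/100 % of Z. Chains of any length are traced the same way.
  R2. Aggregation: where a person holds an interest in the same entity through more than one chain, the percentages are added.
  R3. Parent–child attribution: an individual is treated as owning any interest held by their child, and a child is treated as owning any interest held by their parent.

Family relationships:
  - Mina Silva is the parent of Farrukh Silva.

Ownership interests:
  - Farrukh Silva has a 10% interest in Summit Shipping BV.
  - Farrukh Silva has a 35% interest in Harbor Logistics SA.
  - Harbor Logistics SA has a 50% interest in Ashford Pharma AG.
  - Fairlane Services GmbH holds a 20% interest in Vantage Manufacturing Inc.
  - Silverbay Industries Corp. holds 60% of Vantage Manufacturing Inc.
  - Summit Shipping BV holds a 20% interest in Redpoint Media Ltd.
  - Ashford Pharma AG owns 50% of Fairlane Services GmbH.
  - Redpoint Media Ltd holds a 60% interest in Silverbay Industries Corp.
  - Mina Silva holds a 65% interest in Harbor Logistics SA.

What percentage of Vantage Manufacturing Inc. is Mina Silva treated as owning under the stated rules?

By parent–child attribution (R3), Mina Silva is treated as also owning Farrukh Silva's interest in Harbor Logistics SA, giving 65% + 35% = 100%.
By parent–child attribution (R3), Mina Silva is treated as owning Farrukh Silva's 10% interest in Summit Shipping BV.
Chain via Harbor Logistics SA → Ashford Pharma AG → Fairlane Services GmbH (R1): 100% × 50% × 50% × 20% = 5% of Vantage Manufacturing Inc.
Chain via Summit Shipping BV → Redpoint Media Ltd → Silverbay Industries Corp. (R1): 10% × 20% × 60% × 60% = 0.72% of Vantage Manufacturing Inc.
Aggregating (R2): 5% + 0.72% = 5.72%.

5.72%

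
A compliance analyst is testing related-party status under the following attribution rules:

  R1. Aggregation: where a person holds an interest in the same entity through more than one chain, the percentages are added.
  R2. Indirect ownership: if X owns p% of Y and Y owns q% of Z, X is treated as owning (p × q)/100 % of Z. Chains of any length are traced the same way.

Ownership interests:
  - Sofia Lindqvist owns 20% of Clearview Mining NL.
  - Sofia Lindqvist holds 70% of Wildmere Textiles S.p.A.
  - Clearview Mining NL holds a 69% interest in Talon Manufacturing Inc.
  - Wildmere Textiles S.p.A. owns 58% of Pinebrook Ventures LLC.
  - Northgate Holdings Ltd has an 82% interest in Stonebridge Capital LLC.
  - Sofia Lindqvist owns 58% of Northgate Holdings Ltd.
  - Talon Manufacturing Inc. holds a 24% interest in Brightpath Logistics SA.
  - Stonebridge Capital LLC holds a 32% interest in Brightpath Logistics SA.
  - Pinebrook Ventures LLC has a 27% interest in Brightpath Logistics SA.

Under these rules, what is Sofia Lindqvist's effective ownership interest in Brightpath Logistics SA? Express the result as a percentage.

29.4932%

Chain via Northgate Holdings Ltd → Stonebridge Capital LLC (R2): 58% × 82% × 32% = 15.2192% of Brightpath Logistics SA.
Chain via Clearview Mining NL → Talon Manufacturing Inc. (R2): 20% × 69% × 24% = 3.312% of Brightpath Logistics SA.
Chain via Wildmere Textiles S.p.A. → Pinebrook Ventures LLC (R2): 70% × 58% × 27% = 10.962% of Brightpath Logistics SA.
Aggregating (R1): 15.2192% + 3.312% + 10.962% = 29.4932%.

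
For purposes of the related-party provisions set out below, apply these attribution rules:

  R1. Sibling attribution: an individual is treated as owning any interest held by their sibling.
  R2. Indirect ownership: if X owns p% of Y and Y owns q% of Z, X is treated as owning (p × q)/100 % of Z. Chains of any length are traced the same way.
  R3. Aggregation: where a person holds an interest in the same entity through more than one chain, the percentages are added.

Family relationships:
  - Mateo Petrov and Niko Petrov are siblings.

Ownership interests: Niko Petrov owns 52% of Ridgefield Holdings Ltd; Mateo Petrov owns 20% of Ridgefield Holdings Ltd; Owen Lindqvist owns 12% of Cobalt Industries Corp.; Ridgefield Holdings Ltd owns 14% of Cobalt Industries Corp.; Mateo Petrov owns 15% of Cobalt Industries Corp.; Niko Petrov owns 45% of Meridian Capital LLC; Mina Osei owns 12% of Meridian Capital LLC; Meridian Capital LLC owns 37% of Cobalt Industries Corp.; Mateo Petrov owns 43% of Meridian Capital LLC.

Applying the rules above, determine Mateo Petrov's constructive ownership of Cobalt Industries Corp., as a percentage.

57.64%

By sibling attribution (R1), Mateo Petrov is treated as also owning Niko Petrov's interest in Ridgefield Holdings Ltd, giving 20% + 52% = 72%.
By sibling attribution (R1), Mateo Petrov is treated as also owning Niko Petrov's interest in Meridian Capital LLC, giving 43% + 45% = 88%.
Chain via Ridgefield Holdings Ltd (R2): 72% × 14% = 10.08% of Cobalt Industries Corp.
Chain via Meridian Capital LLC (R2): 88% × 37% = 32.56% of Cobalt Industries Corp.
Direct interest in Cobalt Industries Corp: 15%.
Aggregating (R3): 10.08% + 32.56% + 15% = 57.64%.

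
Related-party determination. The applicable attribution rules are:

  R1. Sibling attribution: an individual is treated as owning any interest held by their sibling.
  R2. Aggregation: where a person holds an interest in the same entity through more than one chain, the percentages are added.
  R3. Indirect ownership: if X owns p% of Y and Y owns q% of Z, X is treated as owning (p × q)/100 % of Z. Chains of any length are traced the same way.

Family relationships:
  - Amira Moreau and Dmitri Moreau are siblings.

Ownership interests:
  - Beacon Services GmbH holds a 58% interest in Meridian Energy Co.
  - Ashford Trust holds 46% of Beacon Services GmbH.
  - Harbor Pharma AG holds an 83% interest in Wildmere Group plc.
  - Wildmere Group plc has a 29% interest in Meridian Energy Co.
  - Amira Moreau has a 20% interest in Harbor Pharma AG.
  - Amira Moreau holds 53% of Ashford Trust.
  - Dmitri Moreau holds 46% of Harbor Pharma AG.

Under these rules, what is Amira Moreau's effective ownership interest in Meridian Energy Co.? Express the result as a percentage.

30.0266%

By sibling attribution (R1), Amira Moreau is treated as also owning Dmitri Moreau's interest in Harbor Pharma AG, giving 20% + 46% = 66%.
Chain via Ashford Trust → Beacon Services GmbH (R3): 53% × 46% × 58% = 14.1404% of Meridian Energy Co.
Chain via Harbor Pharma AG → Wildmere Group plc (R3): 66% × 83% × 29% = 15.8862% of Meridian Energy Co.
Aggregating (R2): 14.1404% + 15.8862% = 30.0266%.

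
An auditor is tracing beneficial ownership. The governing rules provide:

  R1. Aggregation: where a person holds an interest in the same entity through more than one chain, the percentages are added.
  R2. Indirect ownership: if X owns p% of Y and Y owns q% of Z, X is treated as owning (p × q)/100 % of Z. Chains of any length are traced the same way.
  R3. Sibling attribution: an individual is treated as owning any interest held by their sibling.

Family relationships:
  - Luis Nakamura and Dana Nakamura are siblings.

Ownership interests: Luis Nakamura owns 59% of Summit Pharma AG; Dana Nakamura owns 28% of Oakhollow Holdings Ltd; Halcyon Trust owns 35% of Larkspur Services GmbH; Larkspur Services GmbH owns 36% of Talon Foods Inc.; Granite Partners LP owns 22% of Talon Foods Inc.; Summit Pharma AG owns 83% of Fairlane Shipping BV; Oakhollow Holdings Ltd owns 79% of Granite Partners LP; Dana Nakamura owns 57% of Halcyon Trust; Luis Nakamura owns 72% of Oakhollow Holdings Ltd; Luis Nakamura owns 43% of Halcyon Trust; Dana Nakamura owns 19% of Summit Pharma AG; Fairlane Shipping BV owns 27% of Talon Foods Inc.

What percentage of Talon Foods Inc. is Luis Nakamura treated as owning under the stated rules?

By sibling attribution (R3), Luis Nakamura is treated as also owning Dana Nakamura's interest in Summit Pharma AG, giving 59% + 19% = 78%.
By sibling attribution (R3), Luis Nakamura is treated as also owning Dana Nakamura's interest in Oakhollow Holdings Ltd, giving 72% + 28% = 100%.
By sibling attribution (R3), Luis Nakamura is treated as also owning Dana Nakamura's interest in Halcyon Trust, giving 43% + 57% = 100%.
Chain via Summit Pharma AG → Fairlane Shipping BV (R2): 78% × 83% × 27% = 17.4798% of Talon Foods Inc.
Chain via Oakhollow Holdings Ltd → Granite Partners LP (R2): 100% × 79% × 22% = 17.38% of Talon Foods Inc.
Chain via Halcyon Trust → Larkspur Services GmbH (R2): 100% × 35% × 36% = 12.6% of Talon Foods Inc.
Aggregating (R1): 17.4798% + 17.38% + 12.6% = 47.4598%.

47.4598%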